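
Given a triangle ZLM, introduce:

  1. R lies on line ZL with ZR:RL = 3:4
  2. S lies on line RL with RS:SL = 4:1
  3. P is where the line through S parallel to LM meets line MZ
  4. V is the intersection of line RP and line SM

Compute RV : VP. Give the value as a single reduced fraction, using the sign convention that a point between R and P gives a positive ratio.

Choose coordinates Z = (0, 0), L = (1, 0), M = (0, 1).
1. R lies on line ZL with ZR:RL = 3:4 ⇒ R = (3/7, 0)
2. S lies on line RL with RS:SL = 4:1 ⇒ S = (31/35, 0)
3. P is where the line through S parallel to LM meets line MZ ⇒ P = (0, 31/35)
4. V is the intersection of line RP and line SM ⇒ V = (-93/763, 124/109)
V = R + t·(P−R) with t = 140/109, so RV:VP = t:(1−t) = 140/109:-31/109

RV:VP = -140/31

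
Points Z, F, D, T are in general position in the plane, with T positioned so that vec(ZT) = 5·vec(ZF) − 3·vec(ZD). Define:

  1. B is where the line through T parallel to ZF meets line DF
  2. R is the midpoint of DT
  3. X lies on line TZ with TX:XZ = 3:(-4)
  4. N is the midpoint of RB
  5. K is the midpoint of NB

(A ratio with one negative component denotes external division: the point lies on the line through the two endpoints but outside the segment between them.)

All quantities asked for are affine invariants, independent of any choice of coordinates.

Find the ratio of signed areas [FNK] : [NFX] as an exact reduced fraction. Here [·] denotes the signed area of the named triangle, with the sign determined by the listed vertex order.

[FNK]:[NFX] = 3/88

Set Z = (0, 0), F = (1, 0), D = (0, 1), T = (5, -3); any affine frame gives the same invariant.
1. B is where the line through T parallel to ZF meets line DF ⇒ B = (4, -3)
2. R is the midpoint of DT ⇒ R = (5/2, -1)
3. X lies on line TZ with TX:XZ = 3:(-4) ⇒ X = (20, -12)
4. N is the midpoint of RB ⇒ N = (13/4, -2)
5. K is the midpoint of NB ⇒ K = (29/8, -5/2)
2·[FNK] = -3/8, 2·[NFX] = -11
[FNK]:[NFX] = -3/8:-11 = 3/88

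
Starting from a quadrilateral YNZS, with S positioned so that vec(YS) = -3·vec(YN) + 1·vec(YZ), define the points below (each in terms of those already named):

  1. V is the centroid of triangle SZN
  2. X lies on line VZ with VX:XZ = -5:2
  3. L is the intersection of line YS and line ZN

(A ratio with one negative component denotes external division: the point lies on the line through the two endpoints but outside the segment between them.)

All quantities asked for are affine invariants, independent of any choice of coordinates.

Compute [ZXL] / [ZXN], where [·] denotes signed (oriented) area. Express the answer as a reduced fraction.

Work in coordinates with Y = (0, 0), N = (1, 0), Z = (0, 1), S = (-3, 1).
1. V is the centroid of triangle SZN ⇒ V = (-2/3, 2/3)
2. X lies on line VZ with VX:XZ = -5:2 ⇒ X = (4/9, 11/9)
3. L is the intersection of line YS and line ZN ⇒ L = (3/2, -1/2)
2·[ZXL] = -1, 2·[ZXN] = -2/3
[ZXL]:[ZXN] = -1:-2/3 = 3/2

[ZXL]:[ZXN] = 3/2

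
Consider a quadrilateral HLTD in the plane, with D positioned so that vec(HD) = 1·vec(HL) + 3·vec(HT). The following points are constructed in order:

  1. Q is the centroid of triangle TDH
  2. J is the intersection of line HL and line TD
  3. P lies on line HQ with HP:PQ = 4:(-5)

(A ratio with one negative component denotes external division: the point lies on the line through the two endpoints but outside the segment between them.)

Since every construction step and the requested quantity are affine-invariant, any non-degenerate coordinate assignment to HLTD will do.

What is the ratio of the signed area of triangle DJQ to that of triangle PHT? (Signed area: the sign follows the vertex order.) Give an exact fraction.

[DJQ]:[PHT] = 3/8

Choose coordinates H = (0, 0), L = (1, 0), T = (0, 1), D = (1, 3).
1. Q is the centroid of triangle TDH ⇒ Q = (1/3, 4/3)
2. J is the intersection of line HL and line TD ⇒ J = (-1/2, 0)
3. P lies on line HQ with HP:PQ = 4:(-5) ⇒ P = (-4/3, -16/3)
2·[DJQ] = 1/2, 2·[PHT] = 4/3
[DJQ]:[PHT] = 1/2:4/3 = 3/8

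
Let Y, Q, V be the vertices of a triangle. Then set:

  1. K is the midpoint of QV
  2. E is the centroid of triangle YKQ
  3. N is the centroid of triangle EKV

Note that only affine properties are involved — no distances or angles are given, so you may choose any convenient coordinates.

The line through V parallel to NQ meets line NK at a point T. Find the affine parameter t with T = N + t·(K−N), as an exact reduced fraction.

Choose coordinates Y = (0, 0), Q = (1, 0), V = (0, 1).
1. K is the midpoint of QV ⇒ K = (1/2, 1/2)
2. E is the centroid of triangle YKQ ⇒ E = (1/2, 1/6)
3. N is the centroid of triangle EKV ⇒ N = (1/3, 5/9)
through V parallel to NQ: direction (2/3, -5/9); meets NK at T = (2/3, 4/9)
T = N + t·(K−N) with t = 2

t = 2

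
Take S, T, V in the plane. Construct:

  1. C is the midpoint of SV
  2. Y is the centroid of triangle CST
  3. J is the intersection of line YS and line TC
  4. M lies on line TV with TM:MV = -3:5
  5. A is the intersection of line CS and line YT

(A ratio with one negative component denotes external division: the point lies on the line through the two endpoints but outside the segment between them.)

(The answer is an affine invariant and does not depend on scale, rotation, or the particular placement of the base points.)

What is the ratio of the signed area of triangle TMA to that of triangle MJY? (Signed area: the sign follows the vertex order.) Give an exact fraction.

Choose coordinates S = (0, 0), T = (1, 0), V = (0, 1).
1. C is the midpoint of SV ⇒ C = (0, 1/2)
2. Y is the centroid of triangle CST ⇒ Y = (1/3, 1/6)
3. J is the intersection of line YS and line TC ⇒ J = (1/2, 1/4)
4. M lies on line TV with TM:MV = -3:5 ⇒ M = (5/2, -3/2)
5. A is the intersection of line CS and line YT ⇒ A = (0, 1/4)
2·[TMA] = -9/8, 2·[MJY] = 11/24
[TMA]:[MJY] = -9/8:11/24 = -27/11

[TMA]:[MJY] = -27/11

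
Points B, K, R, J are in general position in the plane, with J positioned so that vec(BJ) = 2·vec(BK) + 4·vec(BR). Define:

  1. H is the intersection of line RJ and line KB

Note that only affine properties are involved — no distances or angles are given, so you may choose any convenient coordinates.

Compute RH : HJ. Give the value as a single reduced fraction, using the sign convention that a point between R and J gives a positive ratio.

RH:HJ = -1/4

Choose coordinates B = (0, 0), K = (1, 0), R = (0, 1), J = (2, 4).
1. H is the intersection of line RJ and line KB ⇒ H = (-2/3, 0)
H = R + t·(J−R) with t = -1/3, so RH:HJ = t:(1−t) = -1/3:4/3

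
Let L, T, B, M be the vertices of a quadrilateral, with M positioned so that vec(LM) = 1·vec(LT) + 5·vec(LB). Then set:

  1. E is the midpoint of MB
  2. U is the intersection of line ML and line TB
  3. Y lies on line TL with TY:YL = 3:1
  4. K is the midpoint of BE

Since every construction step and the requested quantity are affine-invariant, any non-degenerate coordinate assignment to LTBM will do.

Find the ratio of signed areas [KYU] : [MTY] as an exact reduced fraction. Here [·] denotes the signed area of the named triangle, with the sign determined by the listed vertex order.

Work in coordinates with L = (0, 0), T = (1, 0), B = (0, 1), M = (1, 5).
1. E is the midpoint of MB ⇒ E = (1/2, 3)
2. U is the intersection of line ML and line TB ⇒ U = (1/6, 5/6)
3. Y lies on line TL with TY:YL = 3:1 ⇒ Y = (1/4, 0)
4. K is the midpoint of BE ⇒ K = (1/4, 2)
2·[KYU] = -1/6, 2·[MTY] = -15/4
[KYU]:[MTY] = -1/6:-15/4 = 2/45

[KYU]:[MTY] = 2/45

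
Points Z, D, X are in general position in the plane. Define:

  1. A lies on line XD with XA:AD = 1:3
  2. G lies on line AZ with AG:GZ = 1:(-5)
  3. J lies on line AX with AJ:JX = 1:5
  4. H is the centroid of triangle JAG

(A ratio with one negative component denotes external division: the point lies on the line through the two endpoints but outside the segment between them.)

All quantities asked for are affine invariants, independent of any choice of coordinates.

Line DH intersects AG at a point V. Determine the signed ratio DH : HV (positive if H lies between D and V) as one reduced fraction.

Choose coordinates Z = (0, 0), D = (1, 0), X = (0, 1).
1. A lies on line XD with XA:AD = 1:3 ⇒ A = (1/4, 3/4)
2. G lies on line AZ with AG:GZ = 1:(-5) ⇒ G = (5/16, 15/16)
3. J lies on line AX with AJ:JX = 1:5 ⇒ J = (5/24, 19/24)
4. H is the centroid of triangle JAG ⇒ H = (37/144, 119/144)
line DH meets AG at V = (119/440, 357/440)
H = D + t·(V−D) with t = 55/54, so DH:HV = 55/54:-1/54

DH:HV = -55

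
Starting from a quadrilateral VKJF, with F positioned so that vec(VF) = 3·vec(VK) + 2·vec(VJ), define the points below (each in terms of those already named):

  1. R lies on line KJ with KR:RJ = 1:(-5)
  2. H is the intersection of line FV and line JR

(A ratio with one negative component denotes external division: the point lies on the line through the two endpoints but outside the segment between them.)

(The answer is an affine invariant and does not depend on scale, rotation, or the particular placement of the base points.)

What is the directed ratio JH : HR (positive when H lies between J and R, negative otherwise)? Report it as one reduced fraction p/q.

Set V = (0, 0), K = (1, 0), J = (0, 1), F = (3, 2); any affine frame gives the same invariant.
1. R lies on line KJ with KR:RJ = 1:(-5) ⇒ R = (5/4, -1/4)
2. H is the intersection of line FV and line JR ⇒ H = (3/5, 2/5)
H = J + t·(R−J) with t = 12/25, so JH:HR = t:(1−t) = 12/25:13/25

JH:HR = 12/13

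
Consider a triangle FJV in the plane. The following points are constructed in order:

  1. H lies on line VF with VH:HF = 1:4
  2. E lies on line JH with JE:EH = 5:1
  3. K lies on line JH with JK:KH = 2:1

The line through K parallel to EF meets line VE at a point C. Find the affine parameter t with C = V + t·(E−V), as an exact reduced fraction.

Work in coordinates with F = (0, 0), J = (1, 0), V = (0, 1).
1. H lies on line VF with VH:HF = 1:4 ⇒ H = (0, 4/5)
2. E lies on line JH with JE:EH = 5:1 ⇒ E = (1/6, 2/3)
3. K lies on line JH with JK:KH = 2:1 ⇒ K = (1/3, 8/15)
through K parallel to EF: direction (-1/6, -2/3); meets VE at C = (3/10, 2/5)
C = V + t·(E−V) with t = 9/5

t = 9/5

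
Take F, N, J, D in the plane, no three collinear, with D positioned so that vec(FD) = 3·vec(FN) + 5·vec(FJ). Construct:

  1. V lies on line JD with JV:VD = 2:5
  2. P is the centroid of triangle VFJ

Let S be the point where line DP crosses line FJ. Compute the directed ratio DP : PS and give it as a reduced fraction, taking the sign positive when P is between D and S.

Assign F = (0, 0), N = (1, 0), J = (0, 1), D = (3, 5) — the answer is frame-independent, so this choice is without loss of generality.
1. V lies on line JD with JV:VD = 2:5 ⇒ V = (6/7, 15/7)
2. P is the centroid of triangle VFJ ⇒ P = (2/7, 22/21)
line DP meets FJ at S = (0, 12/19)
P = D + t·(S−D) with t = 19/21, so DP:PS = 19/21:2/21

DP:PS = 19/2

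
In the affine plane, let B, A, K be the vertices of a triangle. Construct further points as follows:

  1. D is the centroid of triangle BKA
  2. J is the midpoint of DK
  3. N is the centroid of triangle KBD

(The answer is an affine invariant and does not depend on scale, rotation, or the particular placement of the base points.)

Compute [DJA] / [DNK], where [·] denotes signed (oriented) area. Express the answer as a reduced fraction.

[DJA]:[DNK] = 3/2

Assign B = (0, 0), A = (1, 0), K = (0, 1) — the answer is frame-independent, so this choice is without loss of generality.
1. D is the centroid of triangle BKA ⇒ D = (1/3, 1/3)
2. J is the midpoint of DK ⇒ J = (1/6, 2/3)
3. N is the centroid of triangle KBD ⇒ N = (1/9, 4/9)
2·[DJA] = -1/6, 2·[DNK] = -1/9
[DJA]:[DNK] = -1/6:-1/9 = 3/2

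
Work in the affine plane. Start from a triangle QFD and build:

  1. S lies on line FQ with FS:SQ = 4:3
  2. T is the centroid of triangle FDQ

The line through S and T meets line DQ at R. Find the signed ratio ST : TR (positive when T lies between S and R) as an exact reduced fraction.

ST:TR = 2/7

Work in coordinates with Q = (0, 0), F = (1, 0), D = (0, 1).
1. S lies on line FQ with FS:SQ = 4:3 ⇒ S = (3/7, 0)
2. T is the centroid of triangle FDQ ⇒ T = (1/3, 1/3)
line ST meets DQ at R = (0, 3/2)
T = S + t·(R−S) with t = 2/9, so ST:TR = 2/9:7/9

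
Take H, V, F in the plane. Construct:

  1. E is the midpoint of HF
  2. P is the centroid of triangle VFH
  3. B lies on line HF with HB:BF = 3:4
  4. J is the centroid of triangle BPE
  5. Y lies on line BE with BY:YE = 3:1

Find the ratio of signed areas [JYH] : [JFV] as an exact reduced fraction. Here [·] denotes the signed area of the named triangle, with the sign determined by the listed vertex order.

Choose coordinates H = (0, 0), V = (1, 0), F = (0, 1).
1. E is the midpoint of HF ⇒ E = (0, 1/2)
2. P is the centroid of triangle VFH ⇒ P = (1/3, 1/3)
3. B lies on line HF with HB:BF = 3:4 ⇒ B = (0, 3/7)
4. J is the centroid of triangle BPE ⇒ J = (1/9, 53/126)
5. Y lies on line BE with BY:YE = 3:1 ⇒ Y = (0, 27/56)
2·[JYH] = 3/56, 2·[JFV] = -59/126
[JYH]:[JFV] = 3/56:-59/126 = -27/236

[JYH]:[JFV] = -27/236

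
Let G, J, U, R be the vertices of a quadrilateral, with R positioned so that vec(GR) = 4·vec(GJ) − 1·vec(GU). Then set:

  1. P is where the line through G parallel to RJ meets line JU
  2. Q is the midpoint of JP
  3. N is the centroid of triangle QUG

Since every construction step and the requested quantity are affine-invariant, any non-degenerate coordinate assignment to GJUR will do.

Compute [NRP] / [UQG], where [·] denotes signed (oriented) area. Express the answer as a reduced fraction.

[NRP]:[UQG] = 16/15

Choose coordinates G = (0, 0), J = (1, 0), U = (0, 1), R = (4, -1).
1. P is where the line through G parallel to RJ meets line JU ⇒ P = (3/2, -1/2)
2. Q is the midpoint of JP ⇒ Q = (5/4, -1/4)
3. N is the centroid of triangle QUG ⇒ N = (5/12, 1/4)
2·[NRP] = -4/3, 2·[UQG] = -5/4
[NRP]:[UQG] = -4/3:-5/4 = 16/15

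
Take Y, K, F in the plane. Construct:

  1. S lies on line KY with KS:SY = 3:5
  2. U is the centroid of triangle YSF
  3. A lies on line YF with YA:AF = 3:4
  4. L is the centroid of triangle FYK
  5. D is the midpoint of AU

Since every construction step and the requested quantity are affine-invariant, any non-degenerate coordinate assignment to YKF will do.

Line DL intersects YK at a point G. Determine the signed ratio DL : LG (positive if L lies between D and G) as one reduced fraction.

DL:LG = 1/7

Choose coordinates Y = (0, 0), K = (1, 0), F = (0, 1).
1. S lies on line KY with KS:SY = 3:5 ⇒ S = (5/8, 0)
2. U is the centroid of triangle YSF ⇒ U = (5/24, 1/3)
3. A lies on line YF with YA:AF = 3:4 ⇒ A = (0, 3/7)
4. L is the centroid of triangle FYK ⇒ L = (1/3, 1/3)
5. D is the midpoint of AU ⇒ D = (5/48, 8/21)
line DL meets YK at G = (31/16, 0)
L = D + t·(G−D) with t = 1/8, so DL:LG = 1/8:7/8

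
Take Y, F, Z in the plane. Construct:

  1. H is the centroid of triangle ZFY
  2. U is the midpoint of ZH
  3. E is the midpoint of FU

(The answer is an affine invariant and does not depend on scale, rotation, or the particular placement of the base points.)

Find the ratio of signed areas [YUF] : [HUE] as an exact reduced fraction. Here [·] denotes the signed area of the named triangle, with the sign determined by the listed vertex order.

Assign Y = (0, 0), F = (1, 0), Z = (0, 1) — the answer is frame-independent, so this choice is without loss of generality.
1. H is the centroid of triangle ZFY ⇒ H = (1/3, 1/3)
2. U is the midpoint of ZH ⇒ U = (1/6, 2/3)
3. E is the midpoint of FU ⇒ E = (7/12, 1/3)
2·[YUF] = -2/3, 2·[HUE] = -1/12
[YUF]:[HUE] = -2/3:-1/12 = 8

[YUF]:[HUE] = 8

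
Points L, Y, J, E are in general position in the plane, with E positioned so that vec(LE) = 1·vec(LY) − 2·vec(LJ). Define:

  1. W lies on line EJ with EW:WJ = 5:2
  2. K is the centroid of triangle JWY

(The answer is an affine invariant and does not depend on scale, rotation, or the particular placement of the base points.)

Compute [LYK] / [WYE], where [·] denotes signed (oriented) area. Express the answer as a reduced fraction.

Set L = (0, 0), Y = (1, 0), J = (0, 1), E = (1, -2); any affine frame gives the same invariant.
1. W lies on line EJ with EW:WJ = 5:2 ⇒ W = (2/7, 1/7)
2. K is the centroid of triangle JWY ⇒ K = (3/7, 8/21)
2·[LYK] = 8/21, 2·[WYE] = -10/7
[LYK]:[WYE] = 8/21:-10/7 = -4/15

[LYK]:[WYE] = -4/15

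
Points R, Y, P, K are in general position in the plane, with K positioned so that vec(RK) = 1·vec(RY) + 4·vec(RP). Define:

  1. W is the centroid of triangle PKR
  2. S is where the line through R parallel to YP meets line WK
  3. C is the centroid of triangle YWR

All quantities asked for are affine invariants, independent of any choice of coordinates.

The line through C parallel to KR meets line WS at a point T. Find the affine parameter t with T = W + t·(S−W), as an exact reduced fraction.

Choose coordinates R = (0, 0), Y = (1, 0), P = (0, 1), K = (1, 4).
1. W is the centroid of triangle PKR ⇒ W = (1/3, 5/3)
2. S is where the line through R parallel to YP meets line WK ⇒ S = (-1/9, 1/9)
3. C is the centroid of triangle YWR ⇒ C = (4/9, 5/9)
through C parallel to KR: direction (-1, -4); meets WS at T = (31/9, 113/9)
T = W + t·(S−W) with t = -7

t = -7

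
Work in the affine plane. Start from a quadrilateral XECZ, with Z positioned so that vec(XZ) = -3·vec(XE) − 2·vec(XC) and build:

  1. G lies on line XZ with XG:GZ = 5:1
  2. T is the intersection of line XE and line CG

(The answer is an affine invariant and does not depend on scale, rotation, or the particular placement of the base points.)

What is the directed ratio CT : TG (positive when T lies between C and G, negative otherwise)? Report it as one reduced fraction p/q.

Choose coordinates X = (0, 0), E = (1, 0), C = (0, 1), Z = (-3, -2).
1. G lies on line XZ with XG:GZ = 5:1 ⇒ G = (-5/2, -5/3)
2. T is the intersection of line XE and line CG ⇒ T = (-15/16, 0)
T = C + t·(G−C) with t = 3/8, so CT:TG = t:(1−t) = 3/8:5/8

CT:TG = 3/5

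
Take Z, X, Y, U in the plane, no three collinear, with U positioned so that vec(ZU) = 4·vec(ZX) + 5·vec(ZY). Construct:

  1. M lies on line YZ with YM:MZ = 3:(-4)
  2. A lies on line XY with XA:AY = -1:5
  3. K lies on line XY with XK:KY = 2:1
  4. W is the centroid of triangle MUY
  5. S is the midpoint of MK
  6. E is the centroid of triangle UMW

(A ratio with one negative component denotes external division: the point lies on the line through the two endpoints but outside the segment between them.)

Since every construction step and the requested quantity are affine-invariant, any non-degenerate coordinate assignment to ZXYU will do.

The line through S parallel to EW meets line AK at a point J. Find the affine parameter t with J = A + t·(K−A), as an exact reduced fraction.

t = 215/121

Set Z = (0, 0), X = (1, 0), Y = (0, 1), U = (4, 5); any affine frame gives the same invariant.
1. M lies on line YZ with YM:MZ = 3:(-4) ⇒ M = (0, 4)
2. A lies on line XY with XA:AY = -1:5 ⇒ A = (5/4, -1/4)
3. K lies on line XY with XK:KY = 2:1 ⇒ K = (1/3, 2/3)
4. W is the centroid of triangle MUY ⇒ W = (4/3, 10/3)
5. S is the midpoint of MK ⇒ S = (1/6, 7/3)
6. E is the centroid of triangle UMW ⇒ E = (16/9, 37/9)
through S parallel to EW: direction (-4/9, -7/9); meets AK at J = (-25/66, 91/66)
J = A + t·(K−A) with t = 215/121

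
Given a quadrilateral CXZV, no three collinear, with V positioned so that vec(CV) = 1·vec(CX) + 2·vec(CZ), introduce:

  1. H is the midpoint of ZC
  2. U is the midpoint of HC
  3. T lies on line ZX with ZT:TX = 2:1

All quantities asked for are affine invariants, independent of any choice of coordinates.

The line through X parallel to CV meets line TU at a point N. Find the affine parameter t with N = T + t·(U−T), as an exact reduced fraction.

Choose coordinates C = (0, 0), X = (1, 0), Z = (0, 1), V = (1, 2).
1. H is the midpoint of ZC ⇒ H = (0, 1/2)
2. U is the midpoint of HC ⇒ U = (0, 1/4)
3. T lies on line ZX with ZT:TX = 2:1 ⇒ T = (2/3, 1/3)
through X parallel to CV: direction (1, 2); meets TU at N = (6/5, 2/5)
N = T + t·(U−T) with t = -4/5

t = -4/5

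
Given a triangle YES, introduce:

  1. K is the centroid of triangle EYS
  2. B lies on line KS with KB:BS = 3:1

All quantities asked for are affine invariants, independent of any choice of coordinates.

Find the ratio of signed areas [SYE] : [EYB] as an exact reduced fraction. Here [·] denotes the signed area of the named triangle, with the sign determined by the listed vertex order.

Set Y = (0, 0), E = (1, 0), S = (0, 1); any affine frame gives the same invariant.
1. K is the centroid of triangle EYS ⇒ K = (1/3, 1/3)
2. B lies on line KS with KB:BS = 3:1 ⇒ B = (1/12, 5/6)
2·[SYE] = 1, 2·[EYB] = -5/6
[SYE]:[EYB] = 1:-5/6 = -6/5

[SYE]:[EYB] = -6/5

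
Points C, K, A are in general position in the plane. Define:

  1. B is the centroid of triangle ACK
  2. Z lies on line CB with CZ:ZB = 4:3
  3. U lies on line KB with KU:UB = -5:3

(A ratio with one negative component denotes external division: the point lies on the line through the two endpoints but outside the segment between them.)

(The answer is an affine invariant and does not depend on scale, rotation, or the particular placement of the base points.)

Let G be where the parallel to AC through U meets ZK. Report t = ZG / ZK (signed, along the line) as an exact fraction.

Assign C = (0, 0), K = (1, 0), A = (0, 1) — the answer is frame-independent, so this choice is without loss of generality.
1. B is the centroid of triangle ACK ⇒ B = (1/3, 1/3)
2. Z lies on line CB with CZ:ZB = 4:3 ⇒ Z = (4/21, 4/21)
3. U lies on line KB with KU:UB = -5:3 ⇒ U = (-2/3, 5/6)
through U parallel to AC: direction (0, -1); meets ZK at G = (-2/3, 20/51)
G = Z + t·(K−Z) with t = -18/17

t = -18/17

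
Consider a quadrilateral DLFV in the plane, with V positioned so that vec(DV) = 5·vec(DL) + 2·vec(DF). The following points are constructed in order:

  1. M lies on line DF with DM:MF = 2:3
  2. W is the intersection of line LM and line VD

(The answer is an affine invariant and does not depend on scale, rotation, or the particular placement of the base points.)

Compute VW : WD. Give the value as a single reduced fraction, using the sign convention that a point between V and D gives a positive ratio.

Set D = (0, 0), L = (1, 0), F = (0, 1), V = (5, 2); any affine frame gives the same invariant.
1. M lies on line DF with DM:MF = 2:3 ⇒ M = (0, 2/5)
2. W is the intersection of line LM and line VD ⇒ W = (1/2, 1/5)
W = V + t·(D−V) with t = 9/10, so VW:WD = t:(1−t) = 9/10:1/10

VW:WD = 9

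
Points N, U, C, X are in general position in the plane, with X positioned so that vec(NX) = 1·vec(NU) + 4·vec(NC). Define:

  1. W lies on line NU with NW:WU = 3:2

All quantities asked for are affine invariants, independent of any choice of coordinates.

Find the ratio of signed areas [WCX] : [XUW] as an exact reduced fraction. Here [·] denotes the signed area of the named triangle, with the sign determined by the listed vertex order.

Choose coordinates N = (0, 0), U = (1, 0), C = (0, 1), X = (1, 4).
1. W lies on line NU with NW:WU = 3:2 ⇒ W = (3/5, 0)
2·[WCX] = -14/5, 2·[XUW] = -8/5
[WCX]:[XUW] = -14/5:-8/5 = 7/4

[WCX]:[XUW] = 7/4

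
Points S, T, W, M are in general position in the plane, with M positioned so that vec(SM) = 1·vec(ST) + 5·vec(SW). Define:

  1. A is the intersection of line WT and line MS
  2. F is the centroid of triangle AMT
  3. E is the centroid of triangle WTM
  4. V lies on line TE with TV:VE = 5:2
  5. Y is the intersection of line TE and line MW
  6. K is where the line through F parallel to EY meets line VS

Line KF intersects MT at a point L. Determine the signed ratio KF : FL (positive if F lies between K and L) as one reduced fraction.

KF:FL = -17/63

Work in coordinates with S = (0, 0), T = (1, 0), W = (0, 1), M = (1, 5).
1. A is the intersection of line WT and line MS ⇒ A = (1/6, 5/6)
2. F is the centroid of triangle AMT ⇒ F = (13/18, 35/18)
3. E is the centroid of triangle WTM ⇒ E = (2/3, 2)
4. V lies on line TE with TV:VE = 5:2 ⇒ V = (16/21, 10/7)
5. Y is the intersection of line TE and line MW ⇒ Y = (1/2, 3)
6. K is where the line through F parallel to EY meets line VS ⇒ K = (452/567, 565/378)
line KF meets MT at L = (1, 5/18)
F = K + t·(L−K) with t = -17/46, so KF:FL = -17/46:63/46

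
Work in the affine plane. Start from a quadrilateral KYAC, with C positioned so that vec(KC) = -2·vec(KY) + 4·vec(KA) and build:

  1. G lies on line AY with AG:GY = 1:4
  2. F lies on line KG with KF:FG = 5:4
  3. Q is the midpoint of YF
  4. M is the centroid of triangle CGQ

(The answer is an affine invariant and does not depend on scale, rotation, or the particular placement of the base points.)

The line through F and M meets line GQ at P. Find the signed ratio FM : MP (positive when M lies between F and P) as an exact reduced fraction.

Set K = (0, 0), Y = (1, 0), A = (0, 1), C = (-2, 4); any affine frame gives the same invariant.
1. G lies on line AY with AG:GY = 1:4 ⇒ G = (1/5, 4/5)
2. F lies on line KG with KF:FG = 5:4 ⇒ F = (1/9, 4/9)
3. Q is the midpoint of YF ⇒ Q = (5/9, 2/9)
4. M is the centroid of triangle CGQ ⇒ M = (-56/135, 226/135)
line FM meets GQ at P = (-239/405, 844/405)
M = F + t·(P−F) with t = 3/4, so FM:MP = 3/4:1/4

FM:MP = 3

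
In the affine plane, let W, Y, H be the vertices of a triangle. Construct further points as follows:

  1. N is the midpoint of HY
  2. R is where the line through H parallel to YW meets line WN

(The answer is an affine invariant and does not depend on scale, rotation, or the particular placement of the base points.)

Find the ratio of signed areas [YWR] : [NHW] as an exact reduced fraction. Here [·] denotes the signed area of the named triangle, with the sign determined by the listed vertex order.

[YWR]:[NHW] = -2

Work in coordinates with W = (0, 0), Y = (1, 0), H = (0, 1).
1. N is the midpoint of HY ⇒ N = (1/2, 1/2)
2. R is where the line through H parallel to YW meets line WN ⇒ R = (1, 1)
2·[YWR] = -1, 2·[NHW] = 1/2
[YWR]:[NHW] = -1:1/2 = -2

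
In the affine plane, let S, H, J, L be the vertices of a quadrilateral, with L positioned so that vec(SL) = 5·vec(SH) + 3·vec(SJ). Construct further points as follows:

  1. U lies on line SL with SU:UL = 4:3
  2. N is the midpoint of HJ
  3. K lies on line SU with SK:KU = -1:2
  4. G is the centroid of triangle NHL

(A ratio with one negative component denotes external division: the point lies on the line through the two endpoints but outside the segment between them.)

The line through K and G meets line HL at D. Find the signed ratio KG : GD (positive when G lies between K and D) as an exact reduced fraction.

KG:GD = 149/49

Work in coordinates with S = (0, 0), H = (1, 0), J = (0, 1), L = (5, 3).
1. U lies on line SL with SU:UL = 4:3 ⇒ U = (20/7, 12/7)
2. N is the midpoint of HJ ⇒ N = (1/2, 1/2)
3. K lies on line SU with SK:KU = -1:2 ⇒ K = (-20/7, -12/7)
4. G is the centroid of triangle NHL ⇒ G = (13/6, 7/6)
line KG meets HL at D = (569/149, 315/149)
G = K + t·(D−K) with t = 149/198, so KG:GD = 149/198:49/198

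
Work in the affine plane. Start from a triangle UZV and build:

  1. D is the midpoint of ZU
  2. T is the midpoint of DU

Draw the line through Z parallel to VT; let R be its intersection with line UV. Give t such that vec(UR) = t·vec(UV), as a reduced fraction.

t = 4

Work in coordinates with U = (0, 0), Z = (1, 0), V = (0, 1).
1. D is the midpoint of ZU ⇒ D = (1/2, 0)
2. T is the midpoint of DU ⇒ T = (1/4, 0)
through Z parallel to VT: direction (1/4, -1); meets UV at R = (0, 4)
R = U + t·(V−U) with t = 4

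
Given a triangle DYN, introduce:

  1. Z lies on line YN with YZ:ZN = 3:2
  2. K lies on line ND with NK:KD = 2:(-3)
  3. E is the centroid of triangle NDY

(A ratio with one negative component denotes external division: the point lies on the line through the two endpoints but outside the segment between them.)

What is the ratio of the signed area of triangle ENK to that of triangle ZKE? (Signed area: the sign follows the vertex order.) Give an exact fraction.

[ENK]:[ZKE] = -5/2

Work in coordinates with D = (0, 0), Y = (1, 0), N = (0, 1).
1. Z lies on line YN with YZ:ZN = 3:2 ⇒ Z = (2/5, 3/5)
2. K lies on line ND with NK:KD = 2:(-3) ⇒ K = (0, 3)
3. E is the centroid of triangle NDY ⇒ E = (1/3, 1/3)
2·[ENK] = -2/3, 2·[ZKE] = 4/15
[ENK]:[ZKE] = -2/3:4/15 = -5/2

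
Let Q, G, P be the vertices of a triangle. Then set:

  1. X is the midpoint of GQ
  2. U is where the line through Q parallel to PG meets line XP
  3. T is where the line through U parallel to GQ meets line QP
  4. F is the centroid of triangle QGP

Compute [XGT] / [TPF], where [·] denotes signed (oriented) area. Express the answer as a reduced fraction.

Assign Q = (0, 0), G = (1, 0), P = (0, 1) — the answer is frame-independent, so this choice is without loss of generality.
1. X is the midpoint of GQ ⇒ X = (1/2, 0)
2. U is where the line through Q parallel to PG meets line XP ⇒ U = (1, -1)
3. T is where the line through U parallel to GQ meets line QP ⇒ T = (0, -1)
4. F is the centroid of triangle QGP ⇒ F = (1/3, 1/3)
2·[XGT] = -1/2, 2·[TPF] = -2/3
[XGT]:[TPF] = -1/2:-2/3 = 3/4

[XGT]:[TPF] = 3/4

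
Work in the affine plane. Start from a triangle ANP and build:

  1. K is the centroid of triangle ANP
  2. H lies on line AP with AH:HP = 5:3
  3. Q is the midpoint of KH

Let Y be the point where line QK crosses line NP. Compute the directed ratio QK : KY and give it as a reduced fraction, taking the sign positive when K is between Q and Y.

QK:KY = 1/16

Work in coordinates with A = (0, 0), N = (1, 0), P = (0, 1).
1. K is the centroid of triangle ANP ⇒ K = (1/3, 1/3)
2. H lies on line AP with AH:HP = 5:3 ⇒ H = (0, 5/8)
3. Q is the midpoint of KH ⇒ Q = (1/6, 23/48)
line QK meets NP at Y = (3, -2)
K = Q + t·(Y−Q) with t = 1/17, so QK:KY = 1/17:16/17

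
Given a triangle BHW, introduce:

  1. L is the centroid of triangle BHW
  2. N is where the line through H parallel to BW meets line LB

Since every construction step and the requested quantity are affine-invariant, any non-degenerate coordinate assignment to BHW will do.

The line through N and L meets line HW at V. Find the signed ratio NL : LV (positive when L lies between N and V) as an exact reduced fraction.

NL:LV = -4

Set B = (0, 0), H = (1, 0), W = (0, 1); any affine frame gives the same invariant.
1. L is the centroid of triangle BHW ⇒ L = (1/3, 1/3)
2. N is where the line through H parallel to BW meets line LB ⇒ N = (1, 1)
line NL meets HW at V = (1/2, 1/2)
L = N + t·(V−N) with t = 4/3, so NL:LV = 4/3:-1/3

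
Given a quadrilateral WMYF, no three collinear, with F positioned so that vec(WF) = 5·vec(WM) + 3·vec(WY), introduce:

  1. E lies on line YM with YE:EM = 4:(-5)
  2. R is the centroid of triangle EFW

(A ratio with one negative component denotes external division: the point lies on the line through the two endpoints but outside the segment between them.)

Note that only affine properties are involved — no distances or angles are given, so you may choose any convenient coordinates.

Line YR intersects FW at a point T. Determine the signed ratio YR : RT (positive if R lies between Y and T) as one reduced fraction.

YR:RT = -22/37

Assign W = (0, 0), M = (1, 0), Y = (0, 1), F = (5, 3) — the answer is frame-independent, so this choice is without loss of generality.
1. E lies on line YM with YE:EM = 4:(-5) ⇒ E = (-4, 5)
2. R is the centroid of triangle EFW ⇒ R = (1/3, 8/3)
line YR meets FW at T = (-5/22, -3/22)
R = Y + t·(T−Y) with t = -22/15, so YR:RT = -22/15:37/15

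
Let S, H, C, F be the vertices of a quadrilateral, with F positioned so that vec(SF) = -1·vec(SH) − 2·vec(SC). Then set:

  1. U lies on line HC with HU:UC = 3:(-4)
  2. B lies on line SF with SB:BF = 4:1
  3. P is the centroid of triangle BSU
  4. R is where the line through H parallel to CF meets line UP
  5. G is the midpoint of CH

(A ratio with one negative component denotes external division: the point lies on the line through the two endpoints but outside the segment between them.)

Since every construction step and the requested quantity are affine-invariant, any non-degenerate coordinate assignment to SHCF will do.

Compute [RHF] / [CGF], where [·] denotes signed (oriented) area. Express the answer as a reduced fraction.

Assign S = (0, 0), H = (1, 0), C = (0, 1), F = (-1, -2) — the answer is frame-independent, so this choice is without loss of generality.
1. U lies on line HC with HU:UC = 3:(-4) ⇒ U = (4, -3)
2. B lies on line SF with SB:BF = 4:1 ⇒ B = (-4/5, -8/5)
3. P is the centroid of triangle BSU ⇒ P = (16/15, -23/15)
4. R is where the line through H parallel to CF meets line UP ⇒ R = (4/7, -9/7)
5. G is the midpoint of CH ⇒ G = (1/2, 1/2)
2·[RHF] = 12/7, 2·[CGF] = -2
[RHF]:[CGF] = 12/7:-2 = -6/7

[RHF]:[CGF] = -6/7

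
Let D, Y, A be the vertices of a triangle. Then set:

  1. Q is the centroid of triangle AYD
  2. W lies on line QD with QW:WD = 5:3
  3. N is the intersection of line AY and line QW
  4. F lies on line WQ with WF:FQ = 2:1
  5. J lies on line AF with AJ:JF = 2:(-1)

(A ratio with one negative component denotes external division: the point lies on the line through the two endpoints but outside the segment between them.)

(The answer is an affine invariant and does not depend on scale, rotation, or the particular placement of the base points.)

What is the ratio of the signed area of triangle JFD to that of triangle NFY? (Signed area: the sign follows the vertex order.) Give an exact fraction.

Assign D = (0, 0), Y = (1, 0), A = (0, 1) — the answer is frame-independent, so this choice is without loss of generality.
1. Q is the centroid of triangle AYD ⇒ Q = (1/3, 1/3)
2. W lies on line QD with QW:WD = 5:3 ⇒ W = (1/8, 1/8)
3. N is the intersection of line AY and line QW ⇒ N = (1/2, 1/2)
4. F lies on line WQ with WF:FQ = 2:1 ⇒ F = (19/72, 19/72)
5. J lies on line AF with AJ:JF = 2:(-1) ⇒ J = (19/36, -17/36)
2·[JFD] = 19/72, 2·[NFY] = 17/72
[JFD]:[NFY] = 19/72:17/72 = 19/17

[JFD]:[NFY] = 19/17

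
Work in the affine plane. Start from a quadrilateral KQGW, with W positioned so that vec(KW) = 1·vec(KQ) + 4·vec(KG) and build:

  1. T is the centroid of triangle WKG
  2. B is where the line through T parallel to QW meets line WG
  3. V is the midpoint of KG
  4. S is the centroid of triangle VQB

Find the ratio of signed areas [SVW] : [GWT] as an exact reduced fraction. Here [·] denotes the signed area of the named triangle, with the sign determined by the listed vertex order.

[SVW]:[GWT] = 11/3

Work in coordinates with K = (0, 0), Q = (1, 0), G = (0, 1), W = (1, 4).
1. T is the centroid of triangle WKG ⇒ T = (1/3, 5/3)
2. B is where the line through T parallel to QW meets line WG ⇒ B = (1/3, 2)
3. V is the midpoint of KG ⇒ V = (0, 1/2)
4. S is the centroid of triangle VQB ⇒ S = (4/9, 5/6)
2·[SVW] = -11/9, 2·[GWT] = -1/3
[SVW]:[GWT] = -11/9:-1/3 = 11/3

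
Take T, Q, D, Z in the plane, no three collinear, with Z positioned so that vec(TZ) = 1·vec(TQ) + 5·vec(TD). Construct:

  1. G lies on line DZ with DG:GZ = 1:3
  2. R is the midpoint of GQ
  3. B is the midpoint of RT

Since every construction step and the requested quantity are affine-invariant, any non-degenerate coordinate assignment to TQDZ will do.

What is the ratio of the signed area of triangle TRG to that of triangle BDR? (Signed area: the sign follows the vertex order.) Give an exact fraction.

[TRG]:[BDR] = -16/5

Assign T = (0, 0), Q = (1, 0), D = (0, 1), Z = (1, 5) — the answer is frame-independent, so this choice is without loss of generality.
1. G lies on line DZ with DG:GZ = 1:3 ⇒ G = (1/4, 2)
2. R is the midpoint of GQ ⇒ R = (5/8, 1)
3. B is the midpoint of RT ⇒ B = (5/16, 1/2)
2·[TRG] = 1, 2·[BDR] = -5/16
[TRG]:[BDR] = 1:-5/16 = -16/5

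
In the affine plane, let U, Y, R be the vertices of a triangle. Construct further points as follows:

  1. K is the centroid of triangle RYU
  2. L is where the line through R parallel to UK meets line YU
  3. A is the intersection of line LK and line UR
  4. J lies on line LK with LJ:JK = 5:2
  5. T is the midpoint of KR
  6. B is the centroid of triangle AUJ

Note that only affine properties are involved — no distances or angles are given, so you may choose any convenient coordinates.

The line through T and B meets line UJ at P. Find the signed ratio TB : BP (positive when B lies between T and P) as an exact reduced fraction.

Assign U = (0, 0), Y = (1, 0), R = (0, 1) — the answer is frame-independent, so this choice is without loss of generality.
1. K is the centroid of triangle RYU ⇒ K = (1/3, 1/3)
2. L is where the line through R parallel to UK meets line YU ⇒ L = (-1, 0)
3. A is the intersection of line LK and line UR ⇒ A = (0, 1/4)
4. J lies on line LK with LJ:JK = 5:2 ⇒ J = (-1/21, 5/21)
5. T is the midpoint of KR ⇒ T = (1/6, 2/3)
6. B is the centroid of triangle AUJ ⇒ B = (-1/63, 41/252)
line TB meets UJ at P = (-19/714, 95/714)
B = T + t·(P−T) with t = 17/18, so TB:BP = 17/18:1/18

TB:BP = 17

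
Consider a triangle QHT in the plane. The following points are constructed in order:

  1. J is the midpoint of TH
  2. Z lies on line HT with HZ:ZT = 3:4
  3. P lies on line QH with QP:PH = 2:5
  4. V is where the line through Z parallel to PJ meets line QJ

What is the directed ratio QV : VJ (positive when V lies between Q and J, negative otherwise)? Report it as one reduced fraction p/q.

Choose coordinates Q = (0, 0), H = (1, 0), T = (0, 1).
1. J is the midpoint of TH ⇒ J = (1/2, 1/2)
2. Z lies on line HT with HZ:ZT = 3:4 ⇒ Z = (4/7, 3/7)
3. P lies on line QH with QP:PH = 2:5 ⇒ P = (2/7, 0)
4. V is where the line through Z parallel to PJ meets line QJ ⇒ V = (19/28, 19/28)
V = Q + t·(J−Q) with t = 19/14, so QV:VJ = t:(1−t) = 19/14:-5/14

QV:VJ = -19/5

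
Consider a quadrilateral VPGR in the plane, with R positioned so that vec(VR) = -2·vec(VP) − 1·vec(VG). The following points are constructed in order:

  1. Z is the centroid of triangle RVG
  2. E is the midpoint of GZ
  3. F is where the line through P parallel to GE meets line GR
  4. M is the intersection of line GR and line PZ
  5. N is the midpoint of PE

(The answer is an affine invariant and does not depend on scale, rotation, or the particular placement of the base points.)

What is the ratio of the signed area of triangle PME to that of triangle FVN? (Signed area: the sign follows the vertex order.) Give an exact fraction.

Assign V = (0, 0), P = (1, 0), G = (0, 1), R = (-2, -1) — the answer is frame-independent, so this choice is without loss of generality.
1. Z is the centroid of triangle RVG ⇒ Z = (-2/3, 0)
2. E is the midpoint of GZ ⇒ E = (-1/3, 1/2)
3. F is where the line through P parallel to GE meets line GR ⇒ F = (5, 6)
4. M is the intersection of line GR and line PZ ⇒ M = (-1, 0)
5. N is the midpoint of PE ⇒ N = (1/3, 1/4)
2·[PME] = -1, 2·[FVN] = 3/4
[PME]:[FVN] = -1:3/4 = -4/3

[PME]:[FVN] = -4/3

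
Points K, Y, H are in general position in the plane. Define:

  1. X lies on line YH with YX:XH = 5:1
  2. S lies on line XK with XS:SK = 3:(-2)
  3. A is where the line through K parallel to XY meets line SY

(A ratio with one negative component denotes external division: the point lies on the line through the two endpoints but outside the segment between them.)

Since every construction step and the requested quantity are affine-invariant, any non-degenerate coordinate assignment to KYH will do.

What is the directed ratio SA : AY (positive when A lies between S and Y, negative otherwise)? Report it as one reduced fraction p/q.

Set K = (0, 0), Y = (1, 0), H = (0, 1); any affine frame gives the same invariant.
1. X lies on line YH with YX:XH = 5:1 ⇒ X = (1/6, 5/6)
2. S lies on line XK with XS:SK = 3:(-2) ⇒ S = (-1/3, -5/3)
3. A is where the line through K parallel to XY meets line SY ⇒ A = (5/9, -5/9)
A = S + t·(Y−S) with t = 2/3, so SA:AY = t:(1−t) = 2/3:1/3

SA:AY = 2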